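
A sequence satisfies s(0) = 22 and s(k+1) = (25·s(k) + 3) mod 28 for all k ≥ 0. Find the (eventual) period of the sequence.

12

Computing terms: s(0) = 22,  s(1) = 21,  s(2) = 24,  s(3) = 15,  s(4) = 14,  s(5) = 17,  s(6) = 8,  s(7) = 7,  s(8) = 10,  s(9) = 1,  s(10) = 0,  s(11) = 3,  s(12) = 22.
The sequence repeats with period 12.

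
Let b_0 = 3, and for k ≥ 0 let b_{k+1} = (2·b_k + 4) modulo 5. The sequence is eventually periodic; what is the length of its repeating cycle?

b_0 = 3, b_1 = 0, b_2 = 4, b_3 = 2, b_4 = 3.
Since b_4 = b_0 = 3, the sequence is periodic with period 4.

4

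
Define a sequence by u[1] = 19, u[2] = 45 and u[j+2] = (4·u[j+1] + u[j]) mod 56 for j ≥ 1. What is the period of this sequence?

u[1] = 19,  u[2] = 45,  u[3] = 31,  u[4] = 1,  u[5] = 35,  u[6] = 29,  u[7] = 39,  u[8] = 17,  u[9] = 51,  u[10] = 53,  u[11] = 39,  u[12] = 41,  u[13] = 35,  u[14] = 13,  u[15] = 31,  u[16] = 25,  u[17] = 19,  u[18] = 45.
The sequence repeats with period 16.

16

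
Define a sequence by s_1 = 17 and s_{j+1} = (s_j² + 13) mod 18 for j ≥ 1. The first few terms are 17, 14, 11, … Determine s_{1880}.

14

We have s_1 = 17; s_2 = 14; s_3 = 11; s_4 = 8; s_5 = 5; s_6 = 2; s_7 = 17.
The sequence repeats with period 6.
(1880 - 1) mod 6 = 1, so s_{1880} = s_2 = 14.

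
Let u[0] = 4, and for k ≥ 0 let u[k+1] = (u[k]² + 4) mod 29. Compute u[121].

u[0] = 4; u[1] = 20; u[2] = 27; u[3] = 8; u[4] = 10; u[5] = 17; u[6] = 3; u[7] = 13; u[8] = 28; u[9] = 5; u[10] = 0; u[11] = 4.
The sequence repeats with period 11.
(121 - 0) mod 11 = 0, so u[121] = u[0] = 4.

4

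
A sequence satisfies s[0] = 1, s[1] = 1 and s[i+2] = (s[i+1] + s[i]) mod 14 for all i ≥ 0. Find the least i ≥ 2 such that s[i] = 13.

Computing terms: s[0] = 1, s[1] = 1, s[2] = 2, s[3] = 3, s[4] = 5, s[5] = 8, s[6] = 13, s[7] = 7, s[8] = 6, s[9] = 13, s[10] = 5, s[11] = 4, s[12] = 9, s[13] = 13, s[14] = 8, s[15] = 7, s[16] = 1, s[17] = 8, s[18] = 9, s[19] = 3, s[20] = 12, s[21] = 1, s[22] = 13, s[23] = 0, s[24] = 13, s[25] = 13, s[26] = 12, s[27] = 11, s[28] = 9, s[29] = 6, s[30] = 1, s[31] = 7, s[32] = 8, s[33] = 1, s[34] = 9, s[35] = 10, s[36] = 5, s[37] = 1, s[38] = 6, s[39] = 7, s[40] = 13, s[41] = 6, s[42] = 5, s[43] = 11, s[44] = 2, s[45] = 13, s[46] = 1, s[47] = 0, s[48] = 1, s[49] = 1.
Since (s[48], s[49]) = (s[0], s[1]) = (1, 1) (two consecutive terms determine the rest), the sequence is periodic with period 48.
The value 13 first appears (with i ≥ 2) at s[6].

6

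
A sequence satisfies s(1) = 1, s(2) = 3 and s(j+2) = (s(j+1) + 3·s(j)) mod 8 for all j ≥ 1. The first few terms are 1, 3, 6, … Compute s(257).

Computing terms: s(1) = 1, s(2) = 3, s(3) = 6, s(4) = 7, s(5) = 1, s(6) = 6, s(7) = 1, s(8) = 3.
The sequence repeats with period 6.
So s(257) = s(1 + ((257-1) mod 6)) = s(5) = 1.

1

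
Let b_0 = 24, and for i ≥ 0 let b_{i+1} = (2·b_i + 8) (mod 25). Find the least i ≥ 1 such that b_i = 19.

We have b_0 = 24, b_1 = 6, b_2 = 20, b_3 = 23, b_4 = 4, b_5 = 16, b_6 = 15, b_7 = 13, b_8 = 9, b_9 = 1, b_{10} = 10, b_{11} = 3, b_{12} = 14, b_{13} = 11, b_{14} = 5, b_{15} = 18, b_{16} = 19, b_{17} = 21, b_{18} = 0, b_{19} = 8, b_{20} = 24.
The sequence repeats with period 20.
The value 19 first appears (with i ≥ 1) at b_{16}.

16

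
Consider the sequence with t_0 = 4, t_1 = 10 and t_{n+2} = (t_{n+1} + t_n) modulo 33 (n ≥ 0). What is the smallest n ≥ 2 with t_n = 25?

Computing terms: t_0 = 4,  t_1 = 10,  t_2 = 14,  t_3 = 24,  t_4 = 5,  t_5 = 29,  t_6 = 1,  t_7 = 30,  t_8 = 31,  t_9 = 28,  t_{10} = 26,  t_{11} = 21,  t_{12} = 14,  t_{13} = 2,  t_{14} = 16,  t_{15} = 18,  t_{16} = 1,  t_{17} = 19,  t_{18} = 20,  t_{19} = 6,  t_{20} = 26,  t_{21} = 32,  t_{22} = 25,  t_{23} = 24,  t_{24} = 16,  t_{25} = 7,  t_{26} = 23,  t_{27} = 30,  t_{28} = 20,  t_{29} = 17,  t_{30} = 4,  t_{31} = 21,  t_{32} = 25,  t_{33} = 13,  t_{34} = 5,  t_{35} = 18,  t_{36} = 23,  t_{37} = 8,  t_{38} = 31,  t_{39} = 6,  t_{40} = 4,  t_{41} = 10.
Since (t_{40}, t_{41}) = (t_0, t_1) = (4, 10) (two consecutive terms determine the rest), the sequence is periodic with period 40.
The value 25 first appears (with n ≥ 2) at t_{22}.

22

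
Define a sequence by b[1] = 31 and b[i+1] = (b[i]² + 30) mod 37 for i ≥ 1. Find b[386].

21

b[1] = 31, b[2] = 29, b[3] = 20, b[4] = 23, b[5] = 4, b[6] = 9, b[7] = 0, b[8] = 30, b[9] = 5, b[10] = 18, b[11] = 21, b[12] = 27, b[13] = 19, b[14] = 21.
Since b[14] = b[11] = 21, the sequence is eventually periodic: after a pre-period of length 10 it cycles with period 3.
For i ≥ 11, b[i] depends only on (i - 11) mod 3. (386 - 11) mod 3 = 0, so b[386] = b[11] = 21.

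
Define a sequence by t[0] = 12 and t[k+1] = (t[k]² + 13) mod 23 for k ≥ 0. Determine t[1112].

17

t[0] = 12; t[1] = 19; t[2] = 6; t[3] = 3; t[4] = 22; t[5] = 14; t[6] = 2; t[7] = 17; t[8] = 3.
Since t[8] = t[3] = 3, the sequence is eventually periodic: after a pre-period of length 3 it cycles with period 5.
For k ≥ 3, t[k] depends only on (k - 3) mod 5. (1112 - 3) mod 5 = 4, so t[1112] = t[7] = 17.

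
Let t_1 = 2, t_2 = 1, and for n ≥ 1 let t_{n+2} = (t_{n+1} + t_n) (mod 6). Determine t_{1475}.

We have t_1 = 2, t_2 = 1, t_3 = 3, t_4 = 4, t_5 = 1, t_6 = 5, t_7 = 0, t_8 = 5, t_9 = 5, t_{10} = 4, t_{11} = 3, t_{12} = 1, t_{13} = 4, t_{14} = 5, t_{15} = 3, t_{16} = 2, t_{17} = 5, t_{18} = 1, t_{19} = 0, t_{20} = 1, t_{21} = 1, t_{22} = 2, t_{23} = 3, t_{24} = 5, t_{25} = 2, t_{26} = 1.
The sequence repeats with period 24.
So t_{1475} = t_{1 + ((1475-1) mod 24)} = t_{11} = 3.

3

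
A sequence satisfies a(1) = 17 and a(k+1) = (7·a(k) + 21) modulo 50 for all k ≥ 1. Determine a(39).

Computing terms: a(1) = 17; a(2) = 40; a(3) = 1; a(4) = 28; a(5) = 17.
The sequence repeats with period 4.
(39 - 1) mod 4 = 2, so a(39) = a(3) = 1.

1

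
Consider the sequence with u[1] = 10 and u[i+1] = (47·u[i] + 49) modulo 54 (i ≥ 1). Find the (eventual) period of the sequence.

u[1] = 10, u[2] = 33, u[3] = 34, u[4] = 27, u[5] = 22, u[6] = 3, u[7] = 28, u[8] = 15, u[9] = 52, u[10] = 9, u[11] = 40, u[12] = 39, u[13] = 46, u[14] = 51, u[15] = 16, u[16] = 45, u[17] = 4, u[18] = 21, u[19] = 10.
Since u[19] = u[1] = 10, the sequence is periodic with period 18.

18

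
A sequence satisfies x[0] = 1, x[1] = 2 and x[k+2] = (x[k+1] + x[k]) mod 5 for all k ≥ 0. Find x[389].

We have x[0] = 1, x[1] = 2, x[2] = 3, x[3] = 0, x[4] = 3, x[5] = 3, x[6] = 1, x[7] = 4, x[8] = 0, x[9] = 4, x[10] = 4, x[11] = 3, x[12] = 2, x[13] = 0, x[14] = 2, x[15] = 2, x[16] = 4, x[17] = 1, x[18] = 0, x[19] = 1, x[20] = 1, x[21] = 2.
Since (x[20], x[21]) = (x[0], x[1]) = (1, 2) (two consecutive terms determine the rest), the sequence is periodic with period 20.
So x[389] = x[0 + ((389-0) mod 20)] = x[9] = 4.

4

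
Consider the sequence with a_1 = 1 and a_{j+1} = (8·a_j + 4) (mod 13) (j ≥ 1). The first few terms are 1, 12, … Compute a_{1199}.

9

Listing terms: a_1 = 1, a_2 = 12, a_3 = 9, a_4 = 11, a_5 = 1.
Since a_5 = a_1 = 1, the sequence is periodic with period 4.
So a_{1199} = a_{1 + ((1199-1) mod 4)} = a_3 = 9.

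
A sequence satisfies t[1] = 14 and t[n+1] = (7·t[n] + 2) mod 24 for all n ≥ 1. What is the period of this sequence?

Listing terms: t[1] = 14, t[2] = 4, t[3] = 6, t[4] = 20, t[5] = 22, t[6] = 12, t[7] = 14.
The sequence repeats with period 6.

6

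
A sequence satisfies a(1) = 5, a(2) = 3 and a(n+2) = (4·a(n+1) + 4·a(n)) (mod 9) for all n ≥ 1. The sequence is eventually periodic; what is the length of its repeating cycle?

24

We have a(1) = 5; a(2) = 3; a(3) = 5; a(4) = 5; a(5) = 4; a(6) = 0; a(7) = 7; a(8) = 1; a(9) = 5; a(10) = 6; a(11) = 8; a(12) = 2; a(13) = 4; a(14) = 6; a(15) = 4; a(16) = 4; a(17) = 5; a(18) = 0; a(19) = 2; a(20) = 8; a(21) = 4; a(22) = 3; a(23) = 1; a(24) = 7; a(25) = 5; a(26) = 3.
Since (a(25), a(26)) = (a(1), a(2)) = (5, 3) (two consecutive terms determine the rest), the sequence is periodic with period 24.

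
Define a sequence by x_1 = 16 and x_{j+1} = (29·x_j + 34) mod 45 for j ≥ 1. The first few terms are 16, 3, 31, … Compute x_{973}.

16

Computing terms: x_1 = 16,  x_2 = 3,  x_3 = 31,  x_4 = 33,  x_5 = 1,  x_6 = 18,  x_7 = 16.
The sequence repeats with period 6.
So x_{973} = x_{1 + ((973-1) mod 6)} = x_1 = 16.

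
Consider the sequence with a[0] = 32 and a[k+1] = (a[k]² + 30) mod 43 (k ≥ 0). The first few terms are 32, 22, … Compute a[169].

31

Listing terms: a[0] = 32, a[1] = 22, a[2] = 41, a[3] = 34, a[4] = 25, a[5] = 10, a[6] = 1, a[7] = 31, a[8] = 2, a[9] = 34.
Since a[9] = a[3] = 34, the sequence is eventually periodic: after a pre-period of length 3 it cycles with period 6.
For k ≥ 3, a[k] depends only on (k - 3) mod 6. (169 - 3) mod 6 = 4, so a[169] = a[7] = 31.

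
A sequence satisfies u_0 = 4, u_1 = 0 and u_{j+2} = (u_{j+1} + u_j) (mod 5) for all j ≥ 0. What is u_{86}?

Computing terms: u_0 = 4,  u_1 = 0,  u_2 = 4,  u_3 = 4,  u_4 = 3,  u_5 = 2,  u_6 = 0,  u_7 = 2,  u_8 = 2,  u_9 = 4,  u_{10} = 1,  u_{11} = 0,  u_{12} = 1,  u_{13} = 1,  u_{14} = 2,  u_{15} = 3,  u_{16} = 0,  u_{17} = 3,  u_{18} = 3,  u_{19} = 1,  u_{20} = 4,  u_{21} = 0.
The sequence repeats with period 20.
So u_{86} = u_{0 + ((86-0) mod 20)} = u_6 = 0.

0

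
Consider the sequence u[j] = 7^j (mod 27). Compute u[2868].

u[0] = 1, u[1] = 7, u[2] = 22, u[3] = 19, u[4] = 25, u[5] = 13, u[6] = 10, u[7] = 16, u[8] = 4, u[9] = 1.
Since u[9] = u[0] = 1, the sequence is periodic with period 9.
So u[2868] = u[0 + ((2868-0) mod 9)] = u[6] = 10.

10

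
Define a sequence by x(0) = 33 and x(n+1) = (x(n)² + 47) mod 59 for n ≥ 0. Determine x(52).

47

Computing terms: x(0) = 33,  x(1) = 15,  x(2) = 36,  x(3) = 45,  x(4) = 7,  x(5) = 37,  x(6) = 0,  x(7) = 47,  x(8) = 14,  x(9) = 7.
Since x(9) = x(4) = 7, the sequence is eventually periodic: after a pre-period of length 4 it cycles with period 5.
For n ≥ 4, x(n) depends only on (n - 4) mod 5. (52 - 4) mod 5 = 3, so x(52) = x(7) = 47.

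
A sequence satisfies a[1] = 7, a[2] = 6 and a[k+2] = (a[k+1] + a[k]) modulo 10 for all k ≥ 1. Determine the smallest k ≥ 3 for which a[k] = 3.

Listing terms: a[1] = 7, a[2] = 6, a[3] = 3, a[4] = 9, a[5] = 2, a[6] = 1, a[7] = 3, a[8] = 4, a[9] = 7, a[10] = 1, a[11] = 8, a[12] = 9, a[13] = 7, a[14] = 6.
The sequence repeats with period 12.
The value 3 first appears (with k ≥ 3) at a[3].

3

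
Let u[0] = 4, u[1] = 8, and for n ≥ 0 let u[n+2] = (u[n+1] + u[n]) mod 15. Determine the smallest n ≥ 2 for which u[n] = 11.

We have u[0] = 4; u[1] = 8; u[2] = 12; u[3] = 5; u[4] = 2; u[5] = 7; u[6] = 9; u[7] = 1; u[8] = 10; u[9] = 11; u[10] = 6; u[11] = 2; u[12] = 8; u[13] = 10; u[14] = 3; u[15] = 13; u[16] = 1; u[17] = 14; u[18] = 0; u[19] = 14; u[20] = 14; u[21] = 13; u[22] = 12; u[23] = 10; u[24] = 7; u[25] = 2; u[26] = 9; u[27] = 11; u[28] = 5; u[29] = 1; u[30] = 6; u[31] = 7; u[32] = 13; u[33] = 5; u[34] = 3; u[35] = 8; u[36] = 11; u[37] = 4; u[38] = 0; u[39] = 4; u[40] = 4; u[41] = 8.
Since (u[40], u[41]) = (u[0], u[1]) = (4, 8) (two consecutive terms determine the rest), the sequence is periodic with period 40.
The value 11 first appears (with n ≥ 2) at u[9].

9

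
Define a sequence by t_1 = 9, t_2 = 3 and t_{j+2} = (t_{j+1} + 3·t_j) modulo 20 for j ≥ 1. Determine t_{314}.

We have t_1 = 9; t_2 = 3; t_3 = 10; t_4 = 19; t_5 = 9; t_6 = 6; t_7 = 13; t_8 = 11; t_9 = 10; t_{10} = 3; t_{11} = 13; t_{12} = 2; t_{13} = 1; t_{14} = 7; t_{15} = 10; t_{16} = 11; t_{17} = 1; t_{18} = 14; t_{19} = 17; t_{20} = 19; t_{21} = 10; t_{22} = 7; t_{23} = 17; t_{24} = 18; t_{25} = 9; t_{26} = 3.
Since (t_{25}, t_{26}) = (t_1, t_2) = (9, 3) (two consecutive terms determine the rest), the sequence is periodic with period 24.
So t_{314} = t_{1 + ((314-1) mod 24)} = t_2 = 3.

3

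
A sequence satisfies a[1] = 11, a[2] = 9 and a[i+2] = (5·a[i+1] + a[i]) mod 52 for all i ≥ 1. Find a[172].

29

Listing terms: a[1] = 11; a[2] = 9; a[3] = 4; a[4] = 29; a[5] = 45; a[6] = 46; a[7] = 15; a[8] = 17; a[9] = 48; a[10] = 49; a[11] = 33; a[12] = 6; a[13] = 11; a[14] = 9.
Since (a[13], a[14]) = (a[1], a[2]) = (11, 9) (two consecutive terms determine the rest), the sequence is periodic with period 12.
(172 - 1) mod 12 = 3, so a[172] = a[4] = 29.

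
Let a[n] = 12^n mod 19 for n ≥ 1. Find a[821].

Listing terms: a[1] = 12; a[2] = 11; a[3] = 18; a[4] = 7; a[5] = 8; a[6] = 1; a[7] = 12.
Since a[7] = a[1] = 12, the sequence is periodic with period 6.
(821 - 1) mod 6 = 4, so a[821] = a[5] = 8.

8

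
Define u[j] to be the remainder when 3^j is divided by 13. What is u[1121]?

Computing terms: u[1] = 3; u[2] = 9; u[3] = 1; u[4] = 3.
The sequence repeats with period 3.
So u[1121] = u[1 + ((1121-1) mod 3)] = u[2] = 9.

9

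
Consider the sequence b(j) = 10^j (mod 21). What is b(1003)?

10

b(1) = 10; b(2) = 16; b(3) = 13; b(4) = 4; b(5) = 19; b(6) = 1; b(7) = 10.
The sequence repeats with period 6.
So b(1003) = b(1 + ((1003-1) mod 6)) = b(1) = 10.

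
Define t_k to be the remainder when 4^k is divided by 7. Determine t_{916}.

Computing terms: t_1 = 4, t_2 = 2, t_3 = 1, t_4 = 4.
The sequence repeats with period 3.
So t_{916} = t_{1 + ((916-1) mod 3)} = t_1 = 4.

4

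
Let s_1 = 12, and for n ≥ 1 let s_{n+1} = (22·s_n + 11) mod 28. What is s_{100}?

9

We have s_1 = 12, s_2 = 23, s_3 = 13, s_4 = 17, s_5 = 21, s_6 = 25, s_7 = 1, s_8 = 5, s_9 = 9, s_{10} = 13.
Since s_{10} = s_3 = 13, the sequence is eventually periodic: after a pre-period of length 2 it cycles with period 7.
For n ≥ 3, s_n depends only on (n - 3) mod 7. (100 - 3) mod 7 = 6, so s_{100} = s_9 = 9.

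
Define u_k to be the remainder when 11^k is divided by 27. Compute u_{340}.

25

u_1 = 11, u_2 = 13, u_3 = 8, u_4 = 7, u_5 = 23, u_6 = 10, u_7 = 2, u_8 = 22, u_9 = 26, u_{10} = 16, u_{11} = 14, u_{12} = 19, u_{13} = 20, u_{14} = 4, u_{15} = 17, u_{16} = 25, u_{17} = 5, u_{18} = 1, u_{19} = 11.
Since u_{19} = u_1 = 11, the sequence is periodic with period 18.
So u_{340} = u_{1 + ((340-1) mod 18)} = u_{16} = 25.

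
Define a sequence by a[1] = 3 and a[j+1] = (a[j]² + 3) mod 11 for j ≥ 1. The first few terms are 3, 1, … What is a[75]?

4

a[1] = 3, a[2] = 1, a[3] = 4, a[4] = 8, a[5] = 1.
Since a[5] = a[2] = 1, the sequence is eventually periodic: after a pre-period of length 1 it cycles with period 3.
For j ≥ 2, a[j] depends only on (j - 2) mod 3. (75 - 2) mod 3 = 1, so a[75] = a[3] = 4.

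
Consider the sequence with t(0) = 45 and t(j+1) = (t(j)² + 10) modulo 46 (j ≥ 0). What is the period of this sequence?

4

Computing terms: t(0) = 45, t(1) = 11, t(2) = 39, t(3) = 13, t(4) = 41, t(5) = 35, t(6) = 39.
Since t(6) = t(2) = 39, the sequence is eventually periodic: after a pre-period of length 2 it cycles with period 4.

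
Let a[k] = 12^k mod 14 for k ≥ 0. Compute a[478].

2

We have a[0] = 1, a[1] = 12, a[2] = 4, a[3] = 6, a[4] = 2, a[5] = 10, a[6] = 8, a[7] = 12.
Since a[7] = a[1] = 12, the sequence is eventually periodic: after a pre-period of length 1 it cycles with period 6.
For k ≥ 1, a[k] depends only on (k - 1) mod 6. (478 - 1) mod 6 = 3, so a[478] = a[4] = 2.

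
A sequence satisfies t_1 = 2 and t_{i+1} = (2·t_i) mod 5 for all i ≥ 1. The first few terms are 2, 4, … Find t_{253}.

2

Listing terms: t_1 = 2; t_2 = 4; t_3 = 3; t_4 = 1; t_5 = 2.
Since t_5 = t_1 = 2, the sequence is periodic with period 4.
So t_{253} = t_{1 + ((253-1) mod 4)} = t_1 = 2.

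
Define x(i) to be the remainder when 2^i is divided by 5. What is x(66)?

Listing terms: x(1) = 2; x(2) = 4; x(3) = 3; x(4) = 1; x(5) = 2.
The sequence repeats with period 4.
(66 - 1) mod 4 = 1, so x(66) = x(2) = 4.

4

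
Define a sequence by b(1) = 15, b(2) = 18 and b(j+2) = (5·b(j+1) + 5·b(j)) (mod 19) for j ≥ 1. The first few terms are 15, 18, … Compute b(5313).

Computing terms: b(1) = 15; b(2) = 18; b(3) = 13; b(4) = 3; b(5) = 4; b(6) = 16; b(7) = 5; b(8) = 10; b(9) = 18; b(10) = 7; b(11) = 11; b(12) = 14; b(13) = 11; b(14) = 11; b(15) = 15; b(16) = 16; b(17) = 3; b(18) = 0; b(19) = 15; b(20) = 18.
Since (b(19), b(20)) = (b(1), b(2)) = (15, 18) (two consecutive terms determine the rest), the sequence is periodic with period 18.
So b(5313) = b(1 + ((5313-1) mod 18)) = b(3) = 13.

13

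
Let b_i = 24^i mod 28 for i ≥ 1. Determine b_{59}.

12

Computing terms: b_1 = 24,  b_2 = 16,  b_3 = 20,  b_4 = 4,  b_5 = 12,  b_6 = 8,  b_7 = 24.
The sequence repeats with period 6.
(59 - 1) mod 6 = 4, so b_{59} = b_5 = 12.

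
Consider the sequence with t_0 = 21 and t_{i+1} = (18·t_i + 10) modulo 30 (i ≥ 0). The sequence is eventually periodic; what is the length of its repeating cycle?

4

t_0 = 21,  t_1 = 28,  t_2 = 4,  t_3 = 22,  t_4 = 16,  t_5 = 28.
Since t_5 = t_1 = 28, the sequence is eventually periodic: after a pre-period of length 1 it cycles with period 4.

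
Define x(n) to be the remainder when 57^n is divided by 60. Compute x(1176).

Computing terms: x(0) = 1; x(1) = 57; x(2) = 9; x(3) = 33; x(4) = 21; x(5) = 57.
Since x(5) = x(1) = 57, the sequence is eventually periodic: after a pre-period of length 1 it cycles with period 4.
For n ≥ 1, x(n) depends only on (n - 1) mod 4. (1176 - 1) mod 4 = 3, so x(1176) = x(4) = 21.

21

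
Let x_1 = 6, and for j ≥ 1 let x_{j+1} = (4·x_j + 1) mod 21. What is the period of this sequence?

3

x_1 = 6; x_2 = 4; x_3 = 17; x_4 = 6.
Since x_4 = x_1 = 6, the sequence is periodic with period 3.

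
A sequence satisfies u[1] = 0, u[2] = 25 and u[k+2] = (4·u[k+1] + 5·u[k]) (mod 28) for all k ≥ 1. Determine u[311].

We have u[1] = 0,  u[2] = 25,  u[3] = 16,  u[4] = 21,  u[5] = 24,  u[6] = 5,  u[7] = 0,  u[8] = 25.
The sequence repeats with period 6.
(311 - 1) mod 6 = 4, so u[311] = u[5] = 24.

24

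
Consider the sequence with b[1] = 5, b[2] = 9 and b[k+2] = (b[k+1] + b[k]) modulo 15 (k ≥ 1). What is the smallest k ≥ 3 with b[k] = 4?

23

Listing terms: b[1] = 5, b[2] = 9, b[3] = 14, b[4] = 8, b[5] = 7, b[6] = 0, b[7] = 7, b[8] = 7, b[9] = 14, b[10] = 6, b[11] = 5, b[12] = 11, b[13] = 1, b[14] = 12, b[15] = 13, b[16] = 10, b[17] = 8, b[18] = 3, b[19] = 11, b[20] = 14, b[21] = 10, b[22] = 9, b[23] = 4, b[24] = 13, b[25] = 2, b[26] = 0, b[27] = 2, b[28] = 2, b[29] = 4, b[30] = 6, b[31] = 10, b[32] = 1, b[33] = 11, b[34] = 12, b[35] = 8, b[36] = 5, b[37] = 13, b[38] = 3, b[39] = 1, b[40] = 4, b[41] = 5, b[42] = 9.
The sequence repeats with period 40.
The value 4 first appears (with k ≥ 3) at b[23].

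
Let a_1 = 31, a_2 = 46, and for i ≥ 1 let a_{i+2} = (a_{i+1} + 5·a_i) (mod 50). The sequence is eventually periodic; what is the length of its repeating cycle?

15

a_1 = 31; a_2 = 46; a_3 = 1; a_4 = 31; a_5 = 36; a_6 = 41; a_7 = 21; a_8 = 26; a_9 = 31; a_{10} = 11; a_{11} = 16; a_{12} = 21; a_{13} = 1; a_{14} = 6; a_{15} = 11; a_{16} = 41; a_{17} = 46; a_{18} = 1.
Since (a_{17}, a_{18}) = (a_2, a_3) = (46, 1) (two consecutive terms determine the rest), the sequence is eventually periodic: after a pre-period of length 1 it cycles with period 15.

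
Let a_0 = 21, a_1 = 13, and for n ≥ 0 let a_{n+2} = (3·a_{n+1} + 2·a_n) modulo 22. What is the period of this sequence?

Computing terms: a_0 = 21,  a_1 = 13,  a_2 = 15,  a_3 = 5,  a_4 = 1,  a_5 = 13,  a_6 = 19,  a_7 = 17,  a_8 = 1,  a_9 = 15,  a_{10} = 3,  a_{11} = 17,  a_{12} = 13,  a_{13} = 7,  a_{14} = 3,  a_{15} = 1,  a_{16} = 9,  a_{17} = 7,  a_{18} = 17,  a_{19} = 21,  a_{20} = 9,  a_{21} = 3,  a_{22} = 5,  a_{23} = 21,  a_{24} = 7,  a_{25} = 19,  a_{26} = 5,  a_{27} = 9,  a_{28} = 15,  a_{29} = 19,  a_{30} = 21,  a_{31} = 13.
Since (a_{30}, a_{31}) = (a_0, a_1) = (21, 13) (two consecutive terms determine the rest), the sequence is periodic with period 30.

30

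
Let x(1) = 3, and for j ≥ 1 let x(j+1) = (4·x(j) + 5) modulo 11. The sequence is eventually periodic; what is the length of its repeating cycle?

Listing terms: x(1) = 3; x(2) = 6; x(3) = 7; x(4) = 0; x(5) = 5; x(6) = 3.
Since x(6) = x(1) = 3, the sequence is periodic with period 5.

5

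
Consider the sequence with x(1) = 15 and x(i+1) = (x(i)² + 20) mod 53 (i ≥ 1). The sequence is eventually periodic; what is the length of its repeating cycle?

We have x(1) = 15,  x(2) = 33,  x(3) = 49,  x(4) = 36,  x(5) = 44,  x(6) = 48,  x(7) = 45,  x(8) = 31,  x(9) = 27,  x(10) = 7,  x(11) = 16,  x(12) = 11,  x(13) = 35,  x(14) = 26,  x(15) = 7.
Since x(15) = x(10) = 7, the sequence is eventually periodic: after a pre-period of length 9 it cycles with period 5.

5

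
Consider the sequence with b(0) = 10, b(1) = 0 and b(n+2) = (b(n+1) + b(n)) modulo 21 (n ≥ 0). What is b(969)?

We have b(0) = 10, b(1) = 0, b(2) = 10, b(3) = 10, b(4) = 20, b(5) = 9, b(6) = 8, b(7) = 17, b(8) = 4, b(9) = 0, b(10) = 4, b(11) = 4, b(12) = 8, b(13) = 12, b(14) = 20, b(15) = 11, b(16) = 10, b(17) = 0.
Since (b(16), b(17)) = (b(0), b(1)) = (10, 0) (two consecutive terms determine the rest), the sequence is periodic with period 16.
(969 - 0) mod 16 = 9, so b(969) = b(9) = 0.

0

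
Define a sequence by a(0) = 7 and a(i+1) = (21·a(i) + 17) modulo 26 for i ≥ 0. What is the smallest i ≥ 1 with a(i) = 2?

Computing terms: a(0) = 7, a(1) = 8, a(2) = 3, a(3) = 2, a(4) = 7.
Since a(4) = a(0) = 7, the sequence is periodic with period 4.
The value 2 first appears (with i ≥ 1) at a(3).

3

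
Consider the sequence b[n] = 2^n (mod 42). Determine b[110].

4

Computing terms: b[1] = 2,  b[2] = 4,  b[3] = 8,  b[4] = 16,  b[5] = 32,  b[6] = 22,  b[7] = 2.
Since b[7] = b[1] = 2, the sequence is periodic with period 6.
So b[110] = b[1 + ((110-1) mod 6)] = b[2] = 4.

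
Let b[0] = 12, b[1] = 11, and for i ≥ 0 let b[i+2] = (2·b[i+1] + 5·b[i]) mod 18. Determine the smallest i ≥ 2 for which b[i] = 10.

We have b[0] = 12,  b[1] = 11,  b[2] = 10,  b[3] = 3,  b[4] = 2,  b[5] = 1,  b[6] = 12,  b[7] = 11.
Since (b[6], b[7]) = (b[0], b[1]) = (12, 11) (two consecutive terms determine the rest), the sequence is periodic with period 6.
The value 10 first appears (with i ≥ 2) at b[2].

2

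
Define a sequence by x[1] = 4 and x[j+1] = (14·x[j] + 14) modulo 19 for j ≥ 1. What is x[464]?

12

x[1] = 4; x[2] = 13; x[3] = 6; x[4] = 3; x[5] = 18; x[6] = 0; x[7] = 14; x[8] = 1; x[9] = 9; x[10] = 7; x[11] = 17; x[12] = 5; x[13] = 8; x[14] = 12; x[15] = 11; x[16] = 16; x[17] = 10; x[18] = 2; x[19] = 4.
Since x[19] = x[1] = 4, the sequence is periodic with period 18.
(464 - 1) mod 18 = 13, so x[464] = x[14] = 12.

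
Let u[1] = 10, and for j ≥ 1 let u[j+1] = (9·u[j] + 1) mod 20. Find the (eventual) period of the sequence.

We have u[1] = 10,  u[2] = 11,  u[3] = 0,  u[4] = 1,  u[5] = 10.
The sequence repeats with period 4.

4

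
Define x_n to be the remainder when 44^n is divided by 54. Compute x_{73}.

x_1 = 44, x_2 = 46, x_3 = 26, x_4 = 10, x_5 = 8, x_6 = 28, x_7 = 44.
Since x_7 = x_1 = 44, the sequence is periodic with period 6.
(73 - 1) mod 6 = 0, so x_{73} = x_1 = 44.

44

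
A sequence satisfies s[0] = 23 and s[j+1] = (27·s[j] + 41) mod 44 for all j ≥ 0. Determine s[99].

s[0] = 23,  s[1] = 2,  s[2] = 7,  s[3] = 10,  s[4] = 3,  s[5] = 34,  s[6] = 35,  s[7] = 18,  s[8] = 43,  s[9] = 14,  s[10] = 23.
Since s[10] = s[0] = 23, the sequence is periodic with period 10.
So s[99] = s[0 + ((99-0) mod 10)] = s[9] = 14.

14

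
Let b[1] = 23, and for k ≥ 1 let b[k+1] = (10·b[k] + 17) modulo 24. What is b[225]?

Listing terms: b[1] = 23,  b[2] = 7,  b[3] = 15,  b[4] = 23.
Since b[4] = b[1] = 23, the sequence is periodic with period 3.
(225 - 1) mod 3 = 2, so b[225] = b[3] = 15.

15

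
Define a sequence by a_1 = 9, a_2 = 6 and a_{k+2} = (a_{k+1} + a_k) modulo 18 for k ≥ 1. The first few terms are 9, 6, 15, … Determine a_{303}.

Listing terms: a_1 = 9, a_2 = 6, a_3 = 15, a_4 = 3, a_5 = 0, a_6 = 3, a_7 = 3, a_8 = 6, a_9 = 9, a_{10} = 15, a_{11} = 6, a_{12} = 3, a_{13} = 9, a_{14} = 12, a_{15} = 3, a_{16} = 15, a_{17} = 0, a_{18} = 15, a_{19} = 15, a_{20} = 12, a_{21} = 9, a_{22} = 3, a_{23} = 12, a_{24} = 15, a_{25} = 9, a_{26} = 6.
The sequence repeats with period 24.
So a_{303} = a_{1 + ((303-1) mod 24)} = a_{15} = 3.

3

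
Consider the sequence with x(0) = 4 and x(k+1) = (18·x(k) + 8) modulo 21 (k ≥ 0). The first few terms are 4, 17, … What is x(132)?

11

Computing terms: x(0) = 4, x(1) = 17, x(2) = 20, x(3) = 11, x(4) = 17.
Since x(4) = x(1) = 17, the sequence is eventually periodic: after a pre-period of length 1 it cycles with period 3.
For k ≥ 1, x(k) depends only on (k - 1) mod 3. (132 - 1) mod 3 = 2, so x(132) = x(3) = 11.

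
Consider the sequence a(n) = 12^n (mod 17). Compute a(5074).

8

Listing terms: a(1) = 12; a(2) = 8; a(3) = 11; a(4) = 13; a(5) = 3; a(6) = 2; a(7) = 7; a(8) = 16; a(9) = 5; a(10) = 9; a(11) = 6; a(12) = 4; a(13) = 14; a(14) = 15; a(15) = 10; a(16) = 1; a(17) = 12.
Since a(17) = a(1) = 12, the sequence is periodic with period 16.
(5074 - 1) mod 16 = 1, so a(5074) = a(2) = 8.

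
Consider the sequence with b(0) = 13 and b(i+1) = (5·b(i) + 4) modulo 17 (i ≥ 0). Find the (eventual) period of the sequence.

Listing terms: b(0) = 13; b(1) = 1; b(2) = 9; b(3) = 15; b(4) = 11; b(5) = 8; b(6) = 10; b(7) = 3; b(8) = 2; b(9) = 14; b(10) = 6; b(11) = 0; b(12) = 4; b(13) = 7; b(14) = 5; b(15) = 12; b(16) = 13.
The sequence repeats with period 16.

16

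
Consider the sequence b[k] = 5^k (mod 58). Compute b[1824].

b[0] = 1; b[1] = 5; b[2] = 25; b[3] = 9; b[4] = 45; b[5] = 51; b[6] = 23; b[7] = 57; b[8] = 53; b[9] = 33; b[10] = 49; b[11] = 13; b[12] = 7; b[13] = 35; b[14] = 1.
The sequence repeats with period 14.
(1824 - 0) mod 14 = 4, so b[1824] = b[4] = 45.

45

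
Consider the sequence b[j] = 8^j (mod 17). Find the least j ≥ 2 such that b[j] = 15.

Computing terms: b[1] = 8,  b[2] = 13,  b[3] = 2,  b[4] = 16,  b[5] = 9,  b[6] = 4,  b[7] = 15,  b[8] = 1,  b[9] = 8.
Since b[9] = b[1] = 8, the sequence is periodic with period 8.
The value 15 first appears (with j ≥ 2) at b[7].

7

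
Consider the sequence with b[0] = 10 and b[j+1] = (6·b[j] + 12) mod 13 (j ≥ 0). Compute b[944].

1

b[0] = 10, b[1] = 7, b[2] = 2, b[3] = 11, b[4] = 0, b[5] = 12, b[6] = 6, b[7] = 9, b[8] = 1, b[9] = 5, b[10] = 3, b[11] = 4, b[12] = 10.
Since b[12] = b[0] = 10, the sequence is periodic with period 12.
So b[944] = b[0 + ((944-0) mod 12)] = b[8] = 1.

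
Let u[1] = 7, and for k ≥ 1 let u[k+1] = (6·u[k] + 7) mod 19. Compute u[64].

Computing terms: u[1] = 7; u[2] = 11; u[3] = 16; u[4] = 8; u[5] = 17; u[6] = 14; u[7] = 15; u[8] = 2; u[9] = 0; u[10] = 7.
Since u[10] = u[1] = 7, the sequence is periodic with period 9.
(64 - 1) mod 9 = 0, so u[64] = u[1] = 7.

7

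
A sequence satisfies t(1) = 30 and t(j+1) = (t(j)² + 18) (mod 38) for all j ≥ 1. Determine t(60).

Computing terms: t(1) = 30; t(2) = 6; t(3) = 16; t(4) = 8; t(5) = 6.
Since t(5) = t(2) = 6, the sequence is eventually periodic: after a pre-period of length 1 it cycles with period 3.
For j ≥ 2, t(j) depends only on (j - 2) mod 3. (60 - 2) mod 3 = 1, so t(60) = t(3) = 16.

16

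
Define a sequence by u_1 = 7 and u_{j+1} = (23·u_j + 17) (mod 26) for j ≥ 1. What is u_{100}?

8

We have u_1 = 7, u_2 = 22, u_3 = 3, u_4 = 8, u_5 = 19, u_6 = 12, u_7 = 7.
The sequence repeats with period 6.
So u_{100} = u_{1 + ((100-1) mod 6)} = u_4 = 8.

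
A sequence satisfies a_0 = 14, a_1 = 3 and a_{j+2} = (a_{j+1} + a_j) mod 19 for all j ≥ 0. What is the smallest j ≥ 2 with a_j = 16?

9

Computing terms: a_0 = 14; a_1 = 3; a_2 = 17; a_3 = 1; a_4 = 18; a_5 = 0; a_6 = 18; a_7 = 18; a_8 = 17; a_9 = 16; a_{10} = 14; a_{11} = 11; a_{12} = 6; a_{13} = 17; a_{14} = 4; a_{15} = 2; a_{16} = 6; a_{17} = 8; a_{18} = 14; a_{19} = 3.
Since (a_{18}, a_{19}) = (a_0, a_1) = (14, 3) (two consecutive terms determine the rest), the sequence is periodic with period 18.
The value 16 first appears (with j ≥ 2) at a_9.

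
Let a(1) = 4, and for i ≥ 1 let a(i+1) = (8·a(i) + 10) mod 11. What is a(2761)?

4

a(1) = 4, a(2) = 9, a(3) = 5, a(4) = 6, a(5) = 3, a(6) = 1, a(7) = 7, a(8) = 0, a(9) = 10, a(10) = 2, a(11) = 4.
Since a(11) = a(1) = 4, the sequence is periodic with period 10.
(2761 - 1) mod 10 = 0, so a(2761) = a(1) = 4.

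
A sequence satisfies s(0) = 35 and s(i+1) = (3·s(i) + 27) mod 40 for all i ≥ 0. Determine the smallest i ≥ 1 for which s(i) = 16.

3

Listing terms: s(0) = 35,  s(1) = 12,  s(2) = 23,  s(3) = 16,  s(4) = 35.
The sequence repeats with period 4.
The value 16 first appears (with i ≥ 1) at s(3).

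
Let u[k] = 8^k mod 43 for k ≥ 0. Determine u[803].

2

Computing terms: u[0] = 1; u[1] = 8; u[2] = 21; u[3] = 39; u[4] = 11; u[5] = 2; u[6] = 16; u[7] = 42; u[8] = 35; u[9] = 22; u[10] = 4; u[11] = 32; u[12] = 41; u[13] = 27; u[14] = 1.
Since u[14] = u[0] = 1, the sequence is periodic with period 14.
So u[803] = u[0 + ((803-0) mod 14)] = u[5] = 2.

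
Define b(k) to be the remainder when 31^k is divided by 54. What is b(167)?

b(0) = 1, b(1) = 31, b(2) = 43, b(3) = 37, b(4) = 13, b(5) = 25, b(6) = 19, b(7) = 49, b(8) = 7, b(9) = 1.
The sequence repeats with period 9.
So b(167) = b(0 + ((167-0) mod 9)) = b(5) = 25.

25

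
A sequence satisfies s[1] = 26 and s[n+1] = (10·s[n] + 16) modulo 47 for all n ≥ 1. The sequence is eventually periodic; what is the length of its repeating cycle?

Listing terms: s[1] = 26,  s[2] = 41,  s[3] = 3,  s[4] = 46,  s[5] = 6,  s[6] = 29,  s[7] = 24,  s[8] = 21,  s[9] = 38,  s[10] = 20,  s[11] = 28,  s[12] = 14,  s[13] = 15,  s[14] = 25,  s[15] = 31,  s[16] = 44,  s[17] = 33,  s[18] = 17,  s[19] = 45,  s[20] = 43,  s[21] = 23,  s[22] = 11,  s[23] = 32,  s[24] = 7,  s[25] = 39,  s[26] = 30,  s[27] = 34,  s[28] = 27,  s[29] = 4,  s[30] = 9,  s[31] = 12,  s[32] = 42,  s[33] = 13,  s[34] = 5,  s[35] = 19,  s[36] = 18,  s[37] = 8,  s[38] = 2,  s[39] = 36,  s[40] = 0,  s[41] = 16,  s[42] = 35,  s[43] = 37,  s[44] = 10,  s[45] = 22,  s[46] = 1,  s[47] = 26.
Since s[47] = s[1] = 26, the sequence is periodic with period 46.

46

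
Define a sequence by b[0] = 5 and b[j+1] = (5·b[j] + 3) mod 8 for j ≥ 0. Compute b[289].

Listing terms: b[0] = 5; b[1] = 4; b[2] = 7; b[3] = 6; b[4] = 1; b[5] = 0; b[6] = 3; b[7] = 2; b[8] = 5.
Since b[8] = b[0] = 5, the sequence is periodic with period 8.
So b[289] = b[0 + ((289-0) mod 8)] = b[1] = 4.

4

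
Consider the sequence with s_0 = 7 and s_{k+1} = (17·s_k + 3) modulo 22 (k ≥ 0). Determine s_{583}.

2

Listing terms: s_0 = 7, s_1 = 12, s_2 = 9, s_3 = 2, s_4 = 15, s_5 = 16, s_6 = 11, s_7 = 14, s_8 = 21, s_9 = 8, s_{10} = 7.
Since s_{10} = s_0 = 7, the sequence is periodic with period 10.
So s_{583} = s_{0 + ((583-0) mod 10)} = s_3 = 2.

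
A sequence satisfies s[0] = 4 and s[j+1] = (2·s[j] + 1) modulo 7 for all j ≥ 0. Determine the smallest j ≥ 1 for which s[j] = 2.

1

s[0] = 4, s[1] = 2, s[2] = 5, s[3] = 4.
The sequence repeats with period 3.
The value 2 first appears (with j ≥ 1) at s[1].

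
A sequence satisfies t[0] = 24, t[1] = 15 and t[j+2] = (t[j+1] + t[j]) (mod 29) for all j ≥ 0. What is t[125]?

20

We have t[0] = 24; t[1] = 15; t[2] = 10; t[3] = 25; t[4] = 6; t[5] = 2; t[6] = 8; t[7] = 10; t[8] = 18; t[9] = 28; t[10] = 17; t[11] = 16; t[12] = 4; t[13] = 20; t[14] = 24; t[15] = 15.
Since (t[14], t[15]) = (t[0], t[1]) = (24, 15) (two consecutive terms determine the rest), the sequence is periodic with period 14.
(125 - 0) mod 14 = 13, so t[125] = t[13] = 20.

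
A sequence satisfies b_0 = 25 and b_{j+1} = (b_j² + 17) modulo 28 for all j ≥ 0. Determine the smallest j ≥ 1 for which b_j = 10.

3

b_0 = 25, b_1 = 26, b_2 = 21, b_3 = 10, b_4 = 5, b_5 = 14, b_6 = 17, b_7 = 26.
Since b_7 = b_1 = 26, the sequence is eventually periodic: after a pre-period of length 1 it cycles with period 6.
The value 10 first appears (with j ≥ 1) at b_3.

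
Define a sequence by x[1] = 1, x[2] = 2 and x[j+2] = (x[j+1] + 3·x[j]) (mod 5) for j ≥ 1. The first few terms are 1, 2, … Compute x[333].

0

Listing terms: x[1] = 1, x[2] = 2, x[3] = 0, x[4] = 1, x[5] = 1, x[6] = 4, x[7] = 2, x[8] = 4, x[9] = 0, x[10] = 2, x[11] = 2, x[12] = 3, x[13] = 4, x[14] = 3, x[15] = 0, x[16] = 4, x[17] = 4, x[18] = 1, x[19] = 3, x[20] = 1, x[21] = 0, x[22] = 3, x[23] = 3, x[24] = 2, x[25] = 1, x[26] = 2.
The sequence repeats with period 24.
So x[333] = x[1 + ((333-1) mod 24)] = x[21] = 0.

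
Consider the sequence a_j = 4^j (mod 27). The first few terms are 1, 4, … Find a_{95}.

25

We have a_0 = 1, a_1 = 4, a_2 = 16, a_3 = 10, a_4 = 13, a_5 = 25, a_6 = 19, a_7 = 22, a_8 = 7, a_9 = 1.
Since a_9 = a_0 = 1, the sequence is periodic with period 9.
(95 - 0) mod 9 = 5, so a_{95} = a_5 = 25.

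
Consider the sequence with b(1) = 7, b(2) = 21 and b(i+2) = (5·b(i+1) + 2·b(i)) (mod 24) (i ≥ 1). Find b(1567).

7

We have b(1) = 7,  b(2) = 21,  b(3) = 23,  b(4) = 13,  b(5) = 15,  b(6) = 5,  b(7) = 7,  b(8) = 21.
The sequence repeats with period 6.
(1567 - 1) mod 6 = 0, so b(1567) = b(1) = 7.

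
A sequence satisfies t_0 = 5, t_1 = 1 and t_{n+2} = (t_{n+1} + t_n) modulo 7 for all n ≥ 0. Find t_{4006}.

5

Computing terms: t_0 = 5; t_1 = 1; t_2 = 6; t_3 = 0; t_4 = 6; t_5 = 6; t_6 = 5; t_7 = 4; t_8 = 2; t_9 = 6; t_{10} = 1; t_{11} = 0; t_{12} = 1; t_{13} = 1; t_{14} = 2; t_{15} = 3; t_{16} = 5; t_{17} = 1.
Since (t_{16}, t_{17}) = (t_0, t_1) = (5, 1) (two consecutive terms determine the rest), the sequence is periodic with period 16.
So t_{4006} = t_{0 + ((4006-0) mod 16)} = t_6 = 5.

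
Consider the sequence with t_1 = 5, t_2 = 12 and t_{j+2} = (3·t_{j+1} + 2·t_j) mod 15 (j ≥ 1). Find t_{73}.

t_1 = 5; t_2 = 12; t_3 = 1; t_4 = 12; t_5 = 8; t_6 = 3; t_7 = 10; t_8 = 6; t_9 = 8; t_{10} = 6; t_{11} = 4; t_{12} = 9; t_{13} = 5; t_{14} = 3; t_{15} = 4; t_{16} = 3; t_{17} = 2; t_{18} = 12; t_{19} = 10; t_{20} = 9; t_{21} = 2; t_{22} = 9; t_{23} = 1; t_{24} = 6; t_{25} = 5; t_{26} = 12.
The sequence repeats with period 24.
(73 - 1) mod 24 = 0, so t_{73} = t_1 = 5.

5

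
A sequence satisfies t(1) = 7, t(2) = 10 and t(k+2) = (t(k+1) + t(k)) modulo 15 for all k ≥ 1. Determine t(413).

Listing terms: t(1) = 7; t(2) = 10; t(3) = 2; t(4) = 12; t(5) = 14; t(6) = 11; t(7) = 10; t(8) = 6; t(9) = 1; t(10) = 7; t(11) = 8; t(12) = 0; t(13) = 8; t(14) = 8; t(15) = 1; t(16) = 9; t(17) = 10; t(18) = 4; t(19) = 14; t(20) = 3; t(21) = 2; t(22) = 5; t(23) = 7; t(24) = 12; t(25) = 4; t(26) = 1; t(27) = 5; t(28) = 6; t(29) = 11; t(30) = 2; t(31) = 13; t(32) = 0; t(33) = 13; t(34) = 13; t(35) = 11; t(36) = 9; t(37) = 5; t(38) = 14; t(39) = 4; t(40) = 3; t(41) = 7; t(42) = 10.
The sequence repeats with period 40.
(413 - 1) mod 40 = 12, so t(413) = t(13) = 8.

8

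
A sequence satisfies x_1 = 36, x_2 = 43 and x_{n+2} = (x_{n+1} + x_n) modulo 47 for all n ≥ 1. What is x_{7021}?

Computing terms: x_1 = 36,  x_2 = 43,  x_3 = 32,  x_4 = 28,  x_5 = 13,  x_6 = 41,  x_7 = 7,  x_8 = 1,  x_9 = 8,  x_{10} = 9,  x_{11} = 17,  x_{12} = 26,  x_{13} = 43,  x_{14} = 22,  x_{15} = 18,  x_{16} = 40,  x_{17} = 11,  x_{18} = 4,  x_{19} = 15,  x_{20} = 19,  x_{21} = 34,  x_{22} = 6,  x_{23} = 40,  x_{24} = 46,  x_{25} = 39,  x_{26} = 38,  x_{27} = 30,  x_{28} = 21,  x_{29} = 4,  x_{30} = 25,  x_{31} = 29,  x_{32} = 7,  x_{33} = 36,  x_{34} = 43.
Since (x_{33}, x_{34}) = (x_1, x_2) = (36, 43) (two consecutive terms determine the rest), the sequence is periodic with period 32.
So x_{7021} = x_{1 + ((7021-1) mod 32)} = x_{13} = 43.

43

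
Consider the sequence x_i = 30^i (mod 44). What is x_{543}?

28

Computing terms: x_1 = 30,  x_2 = 20,  x_3 = 28,  x_4 = 4,  x_5 = 32,  x_6 = 36,  x_7 = 24,  x_8 = 16,  x_9 = 40,  x_{10} = 12,  x_{11} = 8,  x_{12} = 20.
Since x_{12} = x_2 = 20, the sequence is eventually periodic: after a pre-period of length 1 it cycles with period 10.
For i ≥ 2, x_i depends only on (i - 2) mod 10. (543 - 2) mod 10 = 1, so x_{543} = x_3 = 28.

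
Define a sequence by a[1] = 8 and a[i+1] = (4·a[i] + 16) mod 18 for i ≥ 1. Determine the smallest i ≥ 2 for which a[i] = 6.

Listing terms: a[1] = 8, a[2] = 12, a[3] = 10, a[4] = 2, a[5] = 6, a[6] = 4, a[7] = 14, a[8] = 0, a[9] = 16, a[10] = 8.
The sequence repeats with period 9.
The value 6 first appears (with i ≥ 2) at a[5].

5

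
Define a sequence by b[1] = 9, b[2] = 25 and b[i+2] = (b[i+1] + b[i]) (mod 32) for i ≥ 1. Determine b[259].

Listing terms: b[1] = 9; b[2] = 25; b[3] = 2; b[4] = 27; b[5] = 29; b[6] = 24; b[7] = 21; b[8] = 13; b[9] = 2; b[10] = 15; b[11] = 17; b[12] = 0; b[13] = 17; b[14] = 17; b[15] = 2; b[16] = 19; b[17] = 21; b[18] = 8; b[19] = 29; b[20] = 5; b[21] = 2; b[22] = 7; b[23] = 9; b[24] = 16; b[25] = 25; b[26] = 9; b[27] = 2; b[28] = 11; b[29] = 13; b[30] = 24; b[31] = 5; b[32] = 29; b[33] = 2; b[34] = 31; b[35] = 1; b[36] = 0; b[37] = 1; b[38] = 1; b[39] = 2; b[40] = 3; b[41] = 5; b[42] = 8; b[43] = 13; b[44] = 21; b[45] = 2; b[46] = 23; b[47] = 25; b[48] = 16; b[49] = 9; b[50] = 25.
The sequence repeats with period 48.
So b[259] = b[1 + ((259-1) mod 48)] = b[19] = 29.

29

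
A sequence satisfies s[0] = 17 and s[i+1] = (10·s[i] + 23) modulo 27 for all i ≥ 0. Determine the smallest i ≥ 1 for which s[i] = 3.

17

s[0] = 17,  s[1] = 4,  s[2] = 9,  s[3] = 5,  s[4] = 19,  s[5] = 24,  s[6] = 20,  s[7] = 7,  s[8] = 12,  s[9] = 8,  s[10] = 22,  s[11] = 0,  s[12] = 23,  s[13] = 10,  s[14] = 15,  s[15] = 11,  s[16] = 25,  s[17] = 3,  s[18] = 26,  s[19] = 13,  s[20] = 18,  s[21] = 14,  s[22] = 1,  s[23] = 6,  s[24] = 2,  s[25] = 16,  s[26] = 21,  s[27] = 17.
Since s[27] = s[0] = 17, the sequence is periodic with period 27.
The value 3 first appears (with i ≥ 1) at s[17].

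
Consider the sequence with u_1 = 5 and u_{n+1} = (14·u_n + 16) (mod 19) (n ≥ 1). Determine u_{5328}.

6

u_1 = 5, u_2 = 10, u_3 = 4, u_4 = 15, u_5 = 17, u_6 = 7, u_7 = 0, u_8 = 16, u_9 = 12, u_{10} = 13, u_{11} = 8, u_{12} = 14, u_{13} = 3, u_{14} = 1, u_{15} = 11, u_{16} = 18, u_{17} = 2, u_{18} = 6, u_{19} = 5.
The sequence repeats with period 18.
So u_{5328} = u_{1 + ((5328-1) mod 18)} = u_{18} = 6.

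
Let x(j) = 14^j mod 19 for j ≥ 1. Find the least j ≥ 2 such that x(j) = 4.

We have x(1) = 14,  x(2) = 6,  x(3) = 8,  x(4) = 17,  x(5) = 10,  x(6) = 7,  x(7) = 3,  x(8) = 4,  x(9) = 18,  x(10) = 5,  x(11) = 13,  x(12) = 11,  x(13) = 2,  x(14) = 9,  x(15) = 12,  x(16) = 16,  x(17) = 15,  x(18) = 1,  x(19) = 14.
The sequence repeats with period 18.
The value 4 first appears (with j ≥ 2) at x(8).

8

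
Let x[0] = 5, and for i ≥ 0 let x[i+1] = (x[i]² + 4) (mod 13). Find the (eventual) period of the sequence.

Computing terms: x[0] = 5; x[1] = 3; x[2] = 0; x[3] = 4; x[4] = 7; x[5] = 1; x[6] = 5.
The sequence repeats with period 6.

6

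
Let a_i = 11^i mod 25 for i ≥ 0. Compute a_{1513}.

Listing terms: a_0 = 1,  a_1 = 11,  a_2 = 21,  a_3 = 6,  a_4 = 16,  a_5 = 1.
The sequence repeats with period 5.
So a_{1513} = a_{0 + ((1513-0) mod 5)} = a_3 = 6.

6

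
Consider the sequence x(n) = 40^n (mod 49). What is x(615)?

13

Computing terms: x(1) = 40, x(2) = 32, x(3) = 6, x(4) = 44, x(5) = 45, x(6) = 36, x(7) = 19, x(8) = 25, x(9) = 20, x(10) = 16, x(11) = 3, x(12) = 22, x(13) = 47, x(14) = 18, x(15) = 34, x(16) = 37, x(17) = 10, x(18) = 8, x(19) = 26, x(20) = 11, x(21) = 48, x(22) = 9, x(23) = 17, x(24) = 43, x(25) = 5, x(26) = 4, x(27) = 13, x(28) = 30, x(29) = 24, x(30) = 29, x(31) = 33, x(32) = 46, x(33) = 27, x(34) = 2, x(35) = 31, x(36) = 15, x(37) = 12, x(38) = 39, x(39) = 41, x(40) = 23, x(41) = 38, x(42) = 1, x(43) = 40.
Since x(43) = x(1) = 40, the sequence is periodic with period 42.
(615 - 1) mod 42 = 26, so x(615) = x(27) = 13.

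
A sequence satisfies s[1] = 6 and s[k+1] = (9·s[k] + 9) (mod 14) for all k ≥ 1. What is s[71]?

s[1] = 6,  s[2] = 7,  s[3] = 2,  s[4] = 13,  s[5] = 0,  s[6] = 9,  s[7] = 6.
Since s[7] = s[1] = 6, the sequence is periodic with period 6.
So s[71] = s[1 + ((71-1) mod 6)] = s[5] = 0.

0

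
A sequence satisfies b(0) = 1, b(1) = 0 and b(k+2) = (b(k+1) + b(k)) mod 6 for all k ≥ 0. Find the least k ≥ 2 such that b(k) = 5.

b(0) = 1; b(1) = 0; b(2) = 1; b(3) = 1; b(4) = 2; b(5) = 3; b(6) = 5; b(7) = 2; b(8) = 1; b(9) = 3; b(10) = 4; b(11) = 1; b(12) = 5; b(13) = 0; b(14) = 5; b(15) = 5; b(16) = 4; b(17) = 3; b(18) = 1; b(19) = 4; b(20) = 5; b(21) = 3; b(22) = 2; b(23) = 5; b(24) = 1; b(25) = 0.
The sequence repeats with period 24.
The value 5 first appears (with k ≥ 2) at b(6).

6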